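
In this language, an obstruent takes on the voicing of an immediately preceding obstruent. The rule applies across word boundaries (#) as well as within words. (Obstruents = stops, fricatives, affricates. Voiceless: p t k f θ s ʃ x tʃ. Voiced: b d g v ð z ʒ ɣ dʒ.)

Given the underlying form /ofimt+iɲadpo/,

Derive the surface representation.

/p/ after /d/ (voiced) → [b]

[ofimt+iɲadbo]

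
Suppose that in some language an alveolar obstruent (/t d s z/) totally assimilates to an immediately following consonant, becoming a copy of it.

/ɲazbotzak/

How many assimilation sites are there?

/z/ before /b/ → [b] (total assimilation)
/t/ before /z/ → [z] (total assimilation)
2 segments change.

2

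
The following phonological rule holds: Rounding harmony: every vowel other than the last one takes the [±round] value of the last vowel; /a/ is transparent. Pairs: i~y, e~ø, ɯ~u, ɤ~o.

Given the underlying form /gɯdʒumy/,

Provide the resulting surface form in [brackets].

[gudʒumy]

/ɯ/ harmonizes with /y/ ([+round]) → [u]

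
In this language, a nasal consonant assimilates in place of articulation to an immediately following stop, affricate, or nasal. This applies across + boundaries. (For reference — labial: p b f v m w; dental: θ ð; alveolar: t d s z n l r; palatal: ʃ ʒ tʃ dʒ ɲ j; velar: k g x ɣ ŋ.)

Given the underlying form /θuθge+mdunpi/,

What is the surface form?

[θuθge+ndumpi]

/m/ before /d/ (alveolar) → [n]
/n/ before /p/ (labial) → [m]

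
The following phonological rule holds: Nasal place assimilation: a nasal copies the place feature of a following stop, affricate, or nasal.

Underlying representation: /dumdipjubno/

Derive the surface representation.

[dundipjubno]

/m/ before /d/ (alveolar) → [n]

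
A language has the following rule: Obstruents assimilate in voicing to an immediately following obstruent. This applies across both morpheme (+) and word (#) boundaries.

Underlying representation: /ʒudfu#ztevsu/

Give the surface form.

[ʒutfu#stefsu]

/d/ before /f/ (voiceless) → [t]
/z/ before /t/ (voiceless) → [s]
/v/ before /s/ (voiceless) → [f]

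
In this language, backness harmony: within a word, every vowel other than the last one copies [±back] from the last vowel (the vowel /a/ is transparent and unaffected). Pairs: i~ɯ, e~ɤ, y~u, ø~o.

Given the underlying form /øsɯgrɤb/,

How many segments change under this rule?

/ø/ harmonizes with /ɤ/ ([+back]) → [o]
1 segment changes.

1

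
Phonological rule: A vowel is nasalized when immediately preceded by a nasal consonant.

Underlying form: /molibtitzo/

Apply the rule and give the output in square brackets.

[mõlibtitzo]

/o/ after nasal /m/ → [õ]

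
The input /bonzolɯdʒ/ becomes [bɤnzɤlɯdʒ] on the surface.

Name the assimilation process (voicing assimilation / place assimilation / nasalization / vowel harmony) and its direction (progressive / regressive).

vowel harmony, regressive

/o/→[ɤ] /o/→[ɤ].
Vowels agree with the last vowel, so the harmony is regressive.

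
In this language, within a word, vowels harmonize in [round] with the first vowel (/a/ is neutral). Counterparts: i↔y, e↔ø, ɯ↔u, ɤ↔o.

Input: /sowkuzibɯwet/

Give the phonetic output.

[sowkuzybuwøt]

/i/ harmonizes with /o/ ([+round]) → [y]
/ɯ/ harmonizes with /o/ ([+round]) → [u]
/e/ harmonizes with /o/ ([+round]) → [ø]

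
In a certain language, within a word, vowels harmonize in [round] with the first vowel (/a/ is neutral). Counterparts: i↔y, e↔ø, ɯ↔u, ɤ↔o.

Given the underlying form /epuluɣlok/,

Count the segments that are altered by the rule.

/u/ harmonizes with /e/ ([-round]) → [ɯ]
/u/ harmonizes with /e/ ([-round]) → [ɯ]
/o/ harmonizes with /e/ ([-round]) → [ɤ]
3 segments change.

3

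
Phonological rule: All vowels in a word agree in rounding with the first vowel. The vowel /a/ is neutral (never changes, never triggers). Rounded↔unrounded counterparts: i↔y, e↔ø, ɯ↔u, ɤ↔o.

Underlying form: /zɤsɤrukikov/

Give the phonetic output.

[zɤsɤrɯkikɤv]

/u/ harmonizes with /ɤ/ ([-round]) → [ɯ]
/o/ harmonizes with /ɤ/ ([-round]) → [ɤ]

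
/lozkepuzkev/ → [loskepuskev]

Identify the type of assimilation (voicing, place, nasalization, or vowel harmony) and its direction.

/z/→[s] /z/→[s].
Each target copies a feature from the following segment, so the direction is regressive.

voicing assimilation, regressive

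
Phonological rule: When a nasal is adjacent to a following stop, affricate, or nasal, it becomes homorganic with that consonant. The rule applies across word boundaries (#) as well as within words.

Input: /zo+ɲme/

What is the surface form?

[zo+mme]

/ɲ/ before /m/ (labial) → [m]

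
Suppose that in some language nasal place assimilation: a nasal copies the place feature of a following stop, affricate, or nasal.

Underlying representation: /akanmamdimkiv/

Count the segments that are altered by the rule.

3

/n/ before /m/ (labial) → [m]
/m/ before /d/ (alveolar) → [n]
/m/ before /k/ (velar) → [ŋ]
3 segments change.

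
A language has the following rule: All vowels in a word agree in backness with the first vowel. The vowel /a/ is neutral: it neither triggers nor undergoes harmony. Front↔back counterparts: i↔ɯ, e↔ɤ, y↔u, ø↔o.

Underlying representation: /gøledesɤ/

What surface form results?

/ɤ/ harmonizes with /ø/ ([-back]) → [e]

[gøledese]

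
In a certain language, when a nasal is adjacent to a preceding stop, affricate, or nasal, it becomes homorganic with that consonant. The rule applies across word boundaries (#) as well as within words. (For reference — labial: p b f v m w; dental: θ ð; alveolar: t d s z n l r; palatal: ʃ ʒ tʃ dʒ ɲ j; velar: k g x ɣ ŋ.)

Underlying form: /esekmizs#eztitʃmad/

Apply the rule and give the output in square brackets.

[esekŋizs#eztitʃɲad]

/m/ after /k/ (velar) → [ŋ]
/m/ after /tʃ/ (palatal) → [ɲ]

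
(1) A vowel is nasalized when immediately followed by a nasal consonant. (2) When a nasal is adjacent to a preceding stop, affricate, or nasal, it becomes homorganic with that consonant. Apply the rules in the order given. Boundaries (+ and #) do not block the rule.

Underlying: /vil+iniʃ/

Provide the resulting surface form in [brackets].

[vil+ĩniʃ]

Rule 1: /i/ before nasal /n/ → [ĩ]
After rule 1: vil+ĩniʃ
Rule 2: no segment meets the rule's conditions; no change.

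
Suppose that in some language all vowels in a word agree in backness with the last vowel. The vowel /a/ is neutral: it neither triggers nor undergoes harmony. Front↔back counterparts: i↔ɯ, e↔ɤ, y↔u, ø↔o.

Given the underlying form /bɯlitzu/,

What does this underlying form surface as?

[bɯlɯtzu]

/i/ harmonizes with /u/ ([+back]) → [ɯ]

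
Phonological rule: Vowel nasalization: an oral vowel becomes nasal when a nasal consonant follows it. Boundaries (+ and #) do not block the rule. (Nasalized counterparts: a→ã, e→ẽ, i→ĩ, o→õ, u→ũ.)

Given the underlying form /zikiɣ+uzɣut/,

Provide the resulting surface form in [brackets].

no segment meets the rule's conditions; no change.

[zikiɣ+uzɣut]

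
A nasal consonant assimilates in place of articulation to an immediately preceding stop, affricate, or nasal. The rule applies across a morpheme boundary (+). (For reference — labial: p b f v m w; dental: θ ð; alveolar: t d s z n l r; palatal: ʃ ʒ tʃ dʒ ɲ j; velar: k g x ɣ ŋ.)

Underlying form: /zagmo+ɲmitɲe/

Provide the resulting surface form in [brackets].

/m/ after /g/ (velar) → [ŋ]
/m/ after /ɲ/ (palatal) → [ɲ]
/ɲ/ after /t/ (alveolar) → [n]

[zagŋo+ɲɲitne]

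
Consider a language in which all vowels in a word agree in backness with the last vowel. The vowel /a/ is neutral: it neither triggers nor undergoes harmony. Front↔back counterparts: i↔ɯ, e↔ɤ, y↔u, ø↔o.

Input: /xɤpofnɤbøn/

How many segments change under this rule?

3

/ɤ/ harmonizes with /ø/ ([-back]) → [e]
/o/ harmonizes with /ø/ ([-back]) → [ø]
/ɤ/ harmonizes with /ø/ ([-back]) → [e]
3 segments change.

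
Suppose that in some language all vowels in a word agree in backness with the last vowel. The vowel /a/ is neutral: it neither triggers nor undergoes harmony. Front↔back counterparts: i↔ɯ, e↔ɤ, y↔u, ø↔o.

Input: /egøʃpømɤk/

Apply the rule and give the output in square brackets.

[ɤgoʃpomɤk]

/e/ harmonizes with /ɤ/ ([+back]) → [ɤ]
/ø/ harmonizes with /ɤ/ ([+back]) → [o]
/ø/ harmonizes with /ɤ/ ([+back]) → [o]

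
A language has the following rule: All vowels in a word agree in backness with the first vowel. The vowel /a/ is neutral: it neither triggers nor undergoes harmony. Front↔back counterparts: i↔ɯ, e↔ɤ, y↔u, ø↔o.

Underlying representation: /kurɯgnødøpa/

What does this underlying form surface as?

/ø/ harmonizes with /u/ ([+back]) → [o]
/ø/ harmonizes with /u/ ([+back]) → [o]

[kurɯgnodopa]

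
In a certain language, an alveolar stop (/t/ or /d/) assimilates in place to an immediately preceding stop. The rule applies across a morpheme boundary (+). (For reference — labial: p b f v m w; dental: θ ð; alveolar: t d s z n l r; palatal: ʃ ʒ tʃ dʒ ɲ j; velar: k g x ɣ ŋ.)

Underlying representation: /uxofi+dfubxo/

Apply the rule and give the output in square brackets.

[uxofi+dfubxo]

no segment meets the rule's conditions; no change.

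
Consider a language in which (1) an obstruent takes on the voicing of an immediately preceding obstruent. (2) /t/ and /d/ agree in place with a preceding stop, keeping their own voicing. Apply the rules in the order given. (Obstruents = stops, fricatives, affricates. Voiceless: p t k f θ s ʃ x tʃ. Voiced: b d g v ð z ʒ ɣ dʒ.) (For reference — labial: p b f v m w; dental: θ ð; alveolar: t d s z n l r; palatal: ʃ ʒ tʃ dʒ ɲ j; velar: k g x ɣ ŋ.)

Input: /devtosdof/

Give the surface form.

Rule 1: /t/ after /v/ (voiced) → [d]
Rule 1: /d/ after /s/ (voiceless) → [t]
After rule 1: devdostof
Rule 2: no segment meets the rule's conditions; no change.

[devdostof]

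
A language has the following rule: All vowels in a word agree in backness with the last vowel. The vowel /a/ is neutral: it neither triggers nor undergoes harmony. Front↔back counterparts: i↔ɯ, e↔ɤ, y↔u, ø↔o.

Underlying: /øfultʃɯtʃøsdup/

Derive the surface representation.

[ofultʃɯtʃosdup]

/ø/ harmonizes with /u/ ([+back]) → [o]
/ø/ harmonizes with /u/ ([+back]) → [o]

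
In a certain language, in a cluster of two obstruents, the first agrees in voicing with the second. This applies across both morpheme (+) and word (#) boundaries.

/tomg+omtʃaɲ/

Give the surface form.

no segment meets the rule's conditions; no change.

[tomg+omtʃaɲ]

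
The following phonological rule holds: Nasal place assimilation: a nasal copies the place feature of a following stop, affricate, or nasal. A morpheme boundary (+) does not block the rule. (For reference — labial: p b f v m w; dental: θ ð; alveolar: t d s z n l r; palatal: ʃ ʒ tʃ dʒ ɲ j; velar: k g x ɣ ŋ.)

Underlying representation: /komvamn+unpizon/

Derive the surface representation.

[komvann+umpizon]

/m/ before /n/ (alveolar) → [n]
/n/ before /p/ (labial) → [m]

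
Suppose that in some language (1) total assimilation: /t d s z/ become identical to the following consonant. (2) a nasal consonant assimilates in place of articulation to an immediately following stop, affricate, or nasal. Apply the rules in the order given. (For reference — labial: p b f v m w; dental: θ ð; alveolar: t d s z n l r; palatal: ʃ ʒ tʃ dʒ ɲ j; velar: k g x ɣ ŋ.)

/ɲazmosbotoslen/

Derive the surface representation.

[ɲammobbotollen]

Rule 1: /z/ before /m/ → [m] (total assimilation)
Rule 1: /s/ before /b/ → [b] (total assimilation)
Rule 1: /s/ before /l/ → [l] (total assimilation)
After rule 1: ɲammobbotollen
Rule 2: no segment meets the rule's conditions; no change.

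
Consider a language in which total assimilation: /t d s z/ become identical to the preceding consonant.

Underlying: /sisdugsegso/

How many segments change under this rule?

/d/ after /s/ → [s] (total assimilation)
/s/ after /g/ → [g] (total assimilation)
/s/ after /g/ → [g] (total assimilation)
3 segments change.

3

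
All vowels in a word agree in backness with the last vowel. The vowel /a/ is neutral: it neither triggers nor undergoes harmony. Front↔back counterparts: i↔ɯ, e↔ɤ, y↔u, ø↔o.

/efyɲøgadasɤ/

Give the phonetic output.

/e/ harmonizes with /ɤ/ ([+back]) → [ɤ]
/y/ harmonizes with /ɤ/ ([+back]) → [u]
/ø/ harmonizes with /ɤ/ ([+back]) → [o]

[ɤfuɲogadasɤ]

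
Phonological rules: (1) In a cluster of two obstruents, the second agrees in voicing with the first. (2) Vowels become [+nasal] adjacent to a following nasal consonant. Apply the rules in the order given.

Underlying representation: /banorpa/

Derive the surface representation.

[bãnorpa]

Rule 1: no segment meets the rule's conditions; no change.
After rule 1: banorpa
Rule 2: /a/ before nasal /n/ → [ã]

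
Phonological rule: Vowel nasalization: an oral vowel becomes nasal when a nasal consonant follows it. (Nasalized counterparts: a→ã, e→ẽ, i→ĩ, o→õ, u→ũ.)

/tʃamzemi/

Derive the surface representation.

/a/ before nasal /m/ → [ã]
/e/ before nasal /m/ → [ẽ]

[tʃãmzẽmi]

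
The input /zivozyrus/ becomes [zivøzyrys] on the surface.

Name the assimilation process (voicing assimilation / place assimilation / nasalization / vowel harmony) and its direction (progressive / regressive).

vowel harmony, progressive

/o/→[ø] /u/→[y].
Vowels agree with the first vowel, so the harmony is progressive.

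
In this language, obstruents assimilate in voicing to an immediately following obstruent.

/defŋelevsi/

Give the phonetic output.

/v/ before /s/ (voiceless) → [f]

[defŋelefsi]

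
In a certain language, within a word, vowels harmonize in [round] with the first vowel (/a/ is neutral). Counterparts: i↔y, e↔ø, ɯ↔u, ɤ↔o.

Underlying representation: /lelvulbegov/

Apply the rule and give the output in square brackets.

[lelvɯlbegɤv]

/u/ harmonizes with /e/ ([-round]) → [ɯ]
/o/ harmonizes with /e/ ([-round]) → [ɤ]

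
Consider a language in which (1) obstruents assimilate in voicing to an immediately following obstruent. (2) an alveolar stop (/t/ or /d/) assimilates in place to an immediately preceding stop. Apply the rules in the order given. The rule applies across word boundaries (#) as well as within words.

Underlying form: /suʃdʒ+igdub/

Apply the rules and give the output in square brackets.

Rule 1: /ʃ/ before /dʒ/ (voiced) → [ʒ]
After rule 1: suʒdʒ+igdub
Rule 2: /d/ after /g/ (velar) → [g]

[suʒdʒ+iggub]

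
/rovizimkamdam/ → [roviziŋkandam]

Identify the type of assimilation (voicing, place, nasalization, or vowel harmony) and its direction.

place assimilation, regressive

/m/→[ŋ] /m/→[n].
Each target copies a feature from the following segment, so the direction is regressive.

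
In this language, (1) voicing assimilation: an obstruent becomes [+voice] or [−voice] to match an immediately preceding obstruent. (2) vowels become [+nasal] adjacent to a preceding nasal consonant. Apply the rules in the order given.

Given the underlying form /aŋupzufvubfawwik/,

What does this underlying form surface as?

Rule 1: /z/ after /p/ (voiceless) → [s]
Rule 1: /v/ after /f/ (voiceless) → [f]
Rule 1: /f/ after /b/ (voiced) → [v]
After rule 1: aŋupsuffubvawwik
Rule 2: /u/ after nasal /ŋ/ → [ũ]

[aŋũpsuffubvawwik]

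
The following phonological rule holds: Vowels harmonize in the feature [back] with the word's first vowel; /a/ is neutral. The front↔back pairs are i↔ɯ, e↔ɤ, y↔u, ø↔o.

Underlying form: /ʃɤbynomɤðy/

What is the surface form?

[ʃɤbunomɤðu]

/y/ harmonizes with /ɤ/ ([+back]) → [u]
/y/ harmonizes with /ɤ/ ([+back]) → [u]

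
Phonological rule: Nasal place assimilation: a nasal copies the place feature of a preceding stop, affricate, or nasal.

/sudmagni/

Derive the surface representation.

/m/ after /d/ (alveolar) → [n]
/n/ after /g/ (velar) → [ŋ]

[sudnagŋi]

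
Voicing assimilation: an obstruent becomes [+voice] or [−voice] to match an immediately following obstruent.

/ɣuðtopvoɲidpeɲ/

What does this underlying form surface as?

/ð/ before /t/ (voiceless) → [θ]
/p/ before /v/ (voiced) → [b]
/d/ before /p/ (voiceless) → [t]

[ɣuθtobvoɲitpeɲ]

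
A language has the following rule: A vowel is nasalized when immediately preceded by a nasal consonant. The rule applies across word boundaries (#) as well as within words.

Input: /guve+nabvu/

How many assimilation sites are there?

/a/ after nasal /n/ → [ã]
1 segment changes.

1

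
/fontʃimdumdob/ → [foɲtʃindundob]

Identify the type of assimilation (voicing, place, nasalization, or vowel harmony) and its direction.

/n/→[ɲ] /m/→[n] /m/→[n].
Each target copies a feature from the following segment, so the direction is regressive.

place assimilation, regressive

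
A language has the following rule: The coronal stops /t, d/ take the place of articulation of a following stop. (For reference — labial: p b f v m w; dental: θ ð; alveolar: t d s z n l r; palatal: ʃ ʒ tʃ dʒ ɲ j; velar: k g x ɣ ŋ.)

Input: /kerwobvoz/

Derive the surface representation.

no segment meets the rule's conditions; no change.

[kerwobvoz]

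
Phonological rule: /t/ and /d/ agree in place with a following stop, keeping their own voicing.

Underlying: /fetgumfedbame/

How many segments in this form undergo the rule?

2

/t/ before /g/ (velar) → [k]
/d/ before /b/ (labial) → [b]
2 segments change.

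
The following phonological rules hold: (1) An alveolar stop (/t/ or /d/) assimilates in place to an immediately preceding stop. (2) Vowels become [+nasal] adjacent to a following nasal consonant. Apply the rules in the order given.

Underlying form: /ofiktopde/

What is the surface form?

Rule 1: /t/ after /k/ (velar) → [k]
Rule 1: /d/ after /p/ (labial) → [b]
After rule 1: ofikkopbe
Rule 2: no segment meets the rule's conditions; no change.

[ofikkopbe]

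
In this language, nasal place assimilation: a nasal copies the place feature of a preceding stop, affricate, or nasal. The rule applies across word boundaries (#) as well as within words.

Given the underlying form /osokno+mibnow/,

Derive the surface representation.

/n/ after /k/ (velar) → [ŋ]
/n/ after /b/ (labial) → [m]

[osokŋo+mibmow]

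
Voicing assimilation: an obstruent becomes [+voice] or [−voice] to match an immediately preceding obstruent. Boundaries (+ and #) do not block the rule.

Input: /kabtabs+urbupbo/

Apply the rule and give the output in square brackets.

[kabdabz+urbuppo]

/t/ after /b/ (voiced) → [d]
/s/ after /b/ (voiced) → [z]
/b/ after /p/ (voiceless) → [p]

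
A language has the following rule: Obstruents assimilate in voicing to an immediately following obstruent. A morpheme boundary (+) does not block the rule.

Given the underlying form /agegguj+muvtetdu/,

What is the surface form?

[agegguj+mufteddu]

/v/ before /t/ (voiceless) → [f]
/t/ before /d/ (voiced) → [d]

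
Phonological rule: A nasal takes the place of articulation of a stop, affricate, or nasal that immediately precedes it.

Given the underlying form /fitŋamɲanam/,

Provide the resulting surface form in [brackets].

/ŋ/ after /t/ (alveolar) → [n]
/ɲ/ after /m/ (labial) → [m]

[fitnammanam]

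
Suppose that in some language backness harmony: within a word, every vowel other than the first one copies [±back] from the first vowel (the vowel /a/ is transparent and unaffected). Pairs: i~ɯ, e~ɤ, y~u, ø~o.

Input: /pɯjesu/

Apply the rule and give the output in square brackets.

[pɯjɤsu]

/e/ harmonizes with /ɯ/ ([+back]) → [ɤ]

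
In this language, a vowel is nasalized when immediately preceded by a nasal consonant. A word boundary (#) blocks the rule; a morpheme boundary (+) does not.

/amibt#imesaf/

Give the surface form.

[amĩbt#imẽsaf]

/i/ after nasal /m/ → [ĩ]
/e/ after nasal /m/ → [ẽ]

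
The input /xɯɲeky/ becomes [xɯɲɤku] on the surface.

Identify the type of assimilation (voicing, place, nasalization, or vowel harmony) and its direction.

vowel harmony, progressive

/e/→[ɤ] /y/→[u].
Vowels agree with the first vowel, so the harmony is progressive.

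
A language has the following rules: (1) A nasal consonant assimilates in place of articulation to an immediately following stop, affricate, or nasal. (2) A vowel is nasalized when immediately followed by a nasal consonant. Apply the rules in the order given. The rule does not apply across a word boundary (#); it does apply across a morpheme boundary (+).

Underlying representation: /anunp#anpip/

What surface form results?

Rule 1: /n/ before /p/ (labial) → [m]
Rule 1: /n/ before /p/ (labial) → [m]
After rule 1: anump#ampip
Rule 2: /a/ before nasal /n/ → [ã]
Rule 2: /u/ before nasal /m/ → [ũ]
Rule 2: /a/ before nasal /m/ → [ã]

[ãnũmp#ãmpip]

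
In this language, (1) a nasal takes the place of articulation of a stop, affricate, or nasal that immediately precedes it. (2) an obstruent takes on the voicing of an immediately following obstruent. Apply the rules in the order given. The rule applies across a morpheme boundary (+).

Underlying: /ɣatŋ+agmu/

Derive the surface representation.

Rule 1: /ŋ/ after /t/ (alveolar) → [n]
Rule 1: /m/ after /g/ (velar) → [ŋ]
After rule 1: ɣatn+agŋu
Rule 2: no segment meets the rule's conditions; no change.

[ɣatn+agŋu]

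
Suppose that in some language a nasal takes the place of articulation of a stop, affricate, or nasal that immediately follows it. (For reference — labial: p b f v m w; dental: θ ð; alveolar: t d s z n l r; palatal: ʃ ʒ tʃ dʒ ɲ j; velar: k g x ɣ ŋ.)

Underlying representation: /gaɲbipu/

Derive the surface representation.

/ɲ/ before /b/ (labial) → [m]

[gambipu]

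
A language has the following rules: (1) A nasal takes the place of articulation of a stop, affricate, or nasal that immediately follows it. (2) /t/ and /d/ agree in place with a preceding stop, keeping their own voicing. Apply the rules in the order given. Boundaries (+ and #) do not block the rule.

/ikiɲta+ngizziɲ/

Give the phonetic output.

[ikinta+ŋgizziɲ]

Rule 1: /ɲ/ before /t/ (alveolar) → [n]
Rule 1: /n/ before /g/ (velar) → [ŋ]
After rule 1: ikinta+ŋgizziɲ
Rule 2: no segment meets the rule's conditions; no change.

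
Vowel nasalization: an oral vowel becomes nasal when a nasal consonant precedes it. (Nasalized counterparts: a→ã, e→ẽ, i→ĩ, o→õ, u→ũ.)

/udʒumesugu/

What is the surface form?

[udʒumẽsugu]

/e/ after nasal /m/ → [ẽ]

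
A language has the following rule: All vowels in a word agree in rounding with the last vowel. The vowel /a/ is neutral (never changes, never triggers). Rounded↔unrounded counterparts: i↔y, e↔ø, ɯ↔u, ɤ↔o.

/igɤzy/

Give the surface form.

/i/ harmonizes with /y/ ([+round]) → [y]
/ɤ/ harmonizes with /y/ ([+round]) → [o]

[ygozy]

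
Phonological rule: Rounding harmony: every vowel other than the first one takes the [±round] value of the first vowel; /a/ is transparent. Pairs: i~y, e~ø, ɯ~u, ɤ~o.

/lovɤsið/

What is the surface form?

/ɤ/ harmonizes with /o/ ([+round]) → [o]
/i/ harmonizes with /o/ ([+round]) → [y]

[lovosyð]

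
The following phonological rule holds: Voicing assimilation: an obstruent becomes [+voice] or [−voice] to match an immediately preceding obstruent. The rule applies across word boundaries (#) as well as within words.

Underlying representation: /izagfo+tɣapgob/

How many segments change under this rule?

/f/ after /g/ (voiced) → [v]
/ɣ/ after /t/ (voiceless) → [x]
/g/ after /p/ (voiceless) → [k]
3 segments change.

3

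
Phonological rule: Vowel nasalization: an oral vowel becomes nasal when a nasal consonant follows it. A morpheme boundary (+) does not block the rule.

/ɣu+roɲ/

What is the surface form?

[ɣu+rõɲ]

/o/ before nasal /ɲ/ → [õ]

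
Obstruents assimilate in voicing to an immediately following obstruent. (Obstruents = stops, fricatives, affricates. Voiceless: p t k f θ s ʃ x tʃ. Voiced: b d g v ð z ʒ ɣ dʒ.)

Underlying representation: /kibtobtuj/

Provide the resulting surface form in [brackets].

/b/ before /t/ (voiceless) → [p]
/b/ before /t/ (voiceless) → [p]

[kiptoptuj]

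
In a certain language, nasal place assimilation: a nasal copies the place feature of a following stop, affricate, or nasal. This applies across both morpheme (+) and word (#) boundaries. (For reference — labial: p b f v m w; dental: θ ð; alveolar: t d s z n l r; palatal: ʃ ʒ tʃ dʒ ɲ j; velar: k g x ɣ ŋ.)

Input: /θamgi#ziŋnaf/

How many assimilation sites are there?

/m/ before /g/ (velar) → [ŋ]
/ŋ/ before /n/ (alveolar) → [n]
2 segments change.

2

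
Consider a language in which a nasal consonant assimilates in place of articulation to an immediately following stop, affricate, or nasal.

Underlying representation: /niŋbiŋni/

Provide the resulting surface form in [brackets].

[nimbinni]

/ŋ/ before /b/ (labial) → [m]
/ŋ/ before /n/ (alveolar) → [n]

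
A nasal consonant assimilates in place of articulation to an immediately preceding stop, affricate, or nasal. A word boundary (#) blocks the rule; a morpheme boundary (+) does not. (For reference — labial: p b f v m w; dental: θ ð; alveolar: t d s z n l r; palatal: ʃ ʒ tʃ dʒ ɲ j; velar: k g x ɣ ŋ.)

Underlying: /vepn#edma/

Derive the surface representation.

[vepm#edna]

/n/ after /p/ (labial) → [m]
/m/ after /d/ (alveolar) → [n]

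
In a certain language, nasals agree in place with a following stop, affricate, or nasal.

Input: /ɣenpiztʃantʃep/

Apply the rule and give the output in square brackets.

[ɣempiztʃaɲtʃep]

/n/ before /p/ (labial) → [m]
/n/ before /tʃ/ (palatal) → [ɲ]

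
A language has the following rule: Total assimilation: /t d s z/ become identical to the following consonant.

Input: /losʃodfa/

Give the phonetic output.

/s/ before /ʃ/ → [ʃ] (total assimilation)
/d/ before /f/ → [f] (total assimilation)

[loʃʃoffa]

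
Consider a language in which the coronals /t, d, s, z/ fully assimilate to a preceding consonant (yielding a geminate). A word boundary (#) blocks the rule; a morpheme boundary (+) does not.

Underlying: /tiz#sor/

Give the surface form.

[tiz#sor]

no segment meets the rule's conditions; no change.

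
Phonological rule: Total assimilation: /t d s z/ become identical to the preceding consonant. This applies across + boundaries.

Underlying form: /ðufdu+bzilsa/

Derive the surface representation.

/d/ after /f/ → [f] (total assimilation)
/z/ after /b/ → [b] (total assimilation)
/s/ after /l/ → [l] (total assimilation)

[ðuffu+bbilla]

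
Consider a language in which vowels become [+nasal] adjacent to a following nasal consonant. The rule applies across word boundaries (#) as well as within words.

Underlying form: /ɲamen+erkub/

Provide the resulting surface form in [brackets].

[ɲãmẽn+erkub]

/a/ before nasal /m/ → [ã]
/e/ before nasal /n/ → [ẽ]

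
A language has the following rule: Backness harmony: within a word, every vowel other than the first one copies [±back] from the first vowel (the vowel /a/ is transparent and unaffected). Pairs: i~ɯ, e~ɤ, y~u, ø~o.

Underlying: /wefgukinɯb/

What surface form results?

/u/ harmonizes with /e/ ([-back]) → [y]
/ɯ/ harmonizes with /e/ ([-back]) → [i]

[wefgykinib]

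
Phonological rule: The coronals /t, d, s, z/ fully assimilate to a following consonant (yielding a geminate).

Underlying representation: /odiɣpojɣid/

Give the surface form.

[odiɣpojɣid]

no segment meets the rule's conditions; no change.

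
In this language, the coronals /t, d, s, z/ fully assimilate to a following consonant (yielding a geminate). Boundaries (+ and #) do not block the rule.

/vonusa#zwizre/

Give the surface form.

/z/ before /w/ → [w] (total assimilation)
/z/ before /r/ → [r] (total assimilation)

[vonusa#wwirre]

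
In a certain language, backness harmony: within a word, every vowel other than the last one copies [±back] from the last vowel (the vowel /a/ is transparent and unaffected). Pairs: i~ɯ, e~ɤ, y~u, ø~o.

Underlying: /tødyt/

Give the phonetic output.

no segment meets the rule's conditions; no change.

[tødyt]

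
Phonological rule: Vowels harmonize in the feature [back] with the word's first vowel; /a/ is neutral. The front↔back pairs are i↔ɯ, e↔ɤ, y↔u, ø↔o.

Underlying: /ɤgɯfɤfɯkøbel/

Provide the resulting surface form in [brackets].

/ø/ harmonizes with /ɤ/ ([+back]) → [o]
/e/ harmonizes with /ɤ/ ([+back]) → [ɤ]

[ɤgɯfɤfɯkobɤl]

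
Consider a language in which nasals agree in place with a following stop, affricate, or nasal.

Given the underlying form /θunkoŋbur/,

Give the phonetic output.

[θuŋkombur]

/n/ before /k/ (velar) → [ŋ]
/ŋ/ before /b/ (labial) → [m]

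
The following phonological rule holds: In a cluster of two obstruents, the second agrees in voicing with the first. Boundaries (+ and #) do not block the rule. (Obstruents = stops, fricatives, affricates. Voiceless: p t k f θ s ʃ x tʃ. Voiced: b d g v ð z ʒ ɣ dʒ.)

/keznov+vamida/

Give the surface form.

[keznov+vamida]

no segment meets the rule's conditions; no change.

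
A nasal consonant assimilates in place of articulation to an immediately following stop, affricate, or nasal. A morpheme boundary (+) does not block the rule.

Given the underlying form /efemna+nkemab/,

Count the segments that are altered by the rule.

/m/ before /n/ (alveolar) → [n]
/n/ before /k/ (velar) → [ŋ]
2 segments change.

2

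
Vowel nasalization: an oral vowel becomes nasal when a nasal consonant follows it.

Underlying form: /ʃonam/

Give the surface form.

[ʃõnãm]

/o/ before nasal /n/ → [õ]
/a/ before nasal /m/ → [ã]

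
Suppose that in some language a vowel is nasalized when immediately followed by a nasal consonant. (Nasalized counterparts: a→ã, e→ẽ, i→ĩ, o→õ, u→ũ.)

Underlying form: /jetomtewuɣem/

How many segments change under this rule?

2

/o/ before nasal /m/ → [õ]
/e/ before nasal /m/ → [ẽ]
2 segments change.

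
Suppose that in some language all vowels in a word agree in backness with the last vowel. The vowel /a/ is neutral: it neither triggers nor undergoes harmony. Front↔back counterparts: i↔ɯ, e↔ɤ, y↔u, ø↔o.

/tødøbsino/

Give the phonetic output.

[todobsɯno]

/ø/ harmonizes with /o/ ([+back]) → [o]
/ø/ harmonizes with /o/ ([+back]) → [o]
/i/ harmonizes with /o/ ([+back]) → [ɯ]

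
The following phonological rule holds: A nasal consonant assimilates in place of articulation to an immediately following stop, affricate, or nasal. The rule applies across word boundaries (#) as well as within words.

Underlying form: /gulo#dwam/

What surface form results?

no segment meets the rule's conditions; no change.

[gulo#dwam]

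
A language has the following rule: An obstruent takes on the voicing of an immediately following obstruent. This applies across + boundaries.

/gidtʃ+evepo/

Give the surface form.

[gittʃ+evepo]

/d/ before /tʃ/ (voiceless) → [t]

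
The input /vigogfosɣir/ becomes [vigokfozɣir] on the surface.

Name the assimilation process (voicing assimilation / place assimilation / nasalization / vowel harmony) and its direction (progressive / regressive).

/g/→[k] /s/→[z].
Each target copies a feature from the following segment, so the direction is regressive.

voicing assimilation, regressive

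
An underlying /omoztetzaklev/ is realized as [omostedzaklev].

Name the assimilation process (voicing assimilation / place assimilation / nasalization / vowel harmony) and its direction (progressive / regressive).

/z/→[s] /t/→[d].
Each target copies a feature from the following segment, so the direction is regressive.

voicing assimilation, regressive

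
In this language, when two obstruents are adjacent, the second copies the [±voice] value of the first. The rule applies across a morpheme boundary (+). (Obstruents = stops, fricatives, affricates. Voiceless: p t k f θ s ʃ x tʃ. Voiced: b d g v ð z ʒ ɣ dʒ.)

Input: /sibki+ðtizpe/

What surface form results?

/k/ after /b/ (voiced) → [g]
/t/ after /ð/ (voiced) → [d]
/p/ after /z/ (voiced) → [b]

[sibgi+ðdizbe]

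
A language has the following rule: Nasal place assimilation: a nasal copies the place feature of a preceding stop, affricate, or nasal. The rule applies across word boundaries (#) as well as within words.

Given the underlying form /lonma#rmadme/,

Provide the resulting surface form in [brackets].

[lonna#rmadne]

/m/ after /n/ (alveolar) → [n]
/m/ after /d/ (alveolar) → [n]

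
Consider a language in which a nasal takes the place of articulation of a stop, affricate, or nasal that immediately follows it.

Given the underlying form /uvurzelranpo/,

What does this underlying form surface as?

[uvurzelrampo]

/n/ before /p/ (labial) → [m]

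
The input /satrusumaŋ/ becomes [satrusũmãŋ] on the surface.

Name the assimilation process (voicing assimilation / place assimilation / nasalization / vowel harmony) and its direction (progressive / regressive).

/u/→[ũ] /a/→[ã].
Each target copies a feature from the following segment, so the direction is regressive.

nasalization, regressive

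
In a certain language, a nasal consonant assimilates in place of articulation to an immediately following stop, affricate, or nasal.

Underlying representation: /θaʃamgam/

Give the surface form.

[θaʃaŋgam]

/m/ before /g/ (velar) → [ŋ]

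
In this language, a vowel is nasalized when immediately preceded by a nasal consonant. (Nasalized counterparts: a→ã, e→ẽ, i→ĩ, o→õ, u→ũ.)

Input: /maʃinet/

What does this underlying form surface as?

[mãʃinẽt]

/a/ after nasal /m/ → [ã]
/e/ after nasal /n/ → [ẽ]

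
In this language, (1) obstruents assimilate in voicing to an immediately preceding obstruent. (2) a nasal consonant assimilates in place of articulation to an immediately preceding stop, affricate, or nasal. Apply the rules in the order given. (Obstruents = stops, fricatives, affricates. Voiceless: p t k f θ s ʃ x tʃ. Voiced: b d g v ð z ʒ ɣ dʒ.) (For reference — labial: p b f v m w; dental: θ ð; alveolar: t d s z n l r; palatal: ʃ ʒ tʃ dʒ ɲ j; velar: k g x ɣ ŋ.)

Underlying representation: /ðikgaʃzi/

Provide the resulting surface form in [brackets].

[ðikkaʃsi]

Rule 1: /g/ after /k/ (voiceless) → [k]
Rule 1: /z/ after /ʃ/ (voiceless) → [s]
After rule 1: ðikkaʃsi
Rule 2: no segment meets the rule's conditions; no change.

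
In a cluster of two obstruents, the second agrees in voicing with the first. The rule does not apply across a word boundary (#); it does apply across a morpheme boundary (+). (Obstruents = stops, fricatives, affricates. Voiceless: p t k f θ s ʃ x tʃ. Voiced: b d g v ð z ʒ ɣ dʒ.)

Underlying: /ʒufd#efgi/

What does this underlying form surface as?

[ʒuft#efki]

/d/ after /f/ (voiceless) → [t]
/g/ after /f/ (voiceless) → [k]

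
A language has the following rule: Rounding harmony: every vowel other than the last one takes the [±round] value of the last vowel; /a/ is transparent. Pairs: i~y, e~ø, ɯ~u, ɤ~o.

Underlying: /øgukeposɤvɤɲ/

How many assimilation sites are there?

3

/ø/ harmonizes with /ɤ/ ([-round]) → [e]
/u/ harmonizes with /ɤ/ ([-round]) → [ɯ]
/o/ harmonizes with /ɤ/ ([-round]) → [ɤ]
3 segments change.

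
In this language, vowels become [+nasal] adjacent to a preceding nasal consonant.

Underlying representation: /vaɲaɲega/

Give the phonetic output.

/a/ after nasal /ɲ/ → [ã]
/e/ after nasal /ɲ/ → [ẽ]

[vaɲãɲẽga]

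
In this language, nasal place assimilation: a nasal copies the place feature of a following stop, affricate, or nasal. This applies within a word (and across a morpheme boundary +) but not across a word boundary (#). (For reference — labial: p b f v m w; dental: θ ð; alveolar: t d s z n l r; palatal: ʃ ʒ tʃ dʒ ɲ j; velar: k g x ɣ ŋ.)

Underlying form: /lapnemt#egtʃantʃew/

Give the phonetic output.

[lapnent#egtʃaɲtʃew]

/m/ before /t/ (alveolar) → [n]
/n/ before /tʃ/ (palatal) → [ɲ]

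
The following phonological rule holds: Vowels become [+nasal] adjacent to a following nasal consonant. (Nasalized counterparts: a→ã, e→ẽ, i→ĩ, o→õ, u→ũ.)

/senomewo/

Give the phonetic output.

[sẽnõmewo]

/e/ before nasal /n/ → [ẽ]
/o/ before nasal /m/ → [õ]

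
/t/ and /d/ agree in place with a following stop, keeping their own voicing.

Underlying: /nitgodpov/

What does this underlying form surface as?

/t/ before /g/ (velar) → [k]
/d/ before /p/ (labial) → [b]

[nikgobpov]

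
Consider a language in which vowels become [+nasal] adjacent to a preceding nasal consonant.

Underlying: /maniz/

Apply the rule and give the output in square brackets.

[mãnĩz]

/a/ after nasal /m/ → [ã]
/i/ after nasal /n/ → [ĩ]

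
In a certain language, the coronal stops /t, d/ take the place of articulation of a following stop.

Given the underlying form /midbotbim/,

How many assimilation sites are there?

2

/d/ before /b/ (labial) → [b]
/t/ before /b/ (labial) → [p]
2 segments change.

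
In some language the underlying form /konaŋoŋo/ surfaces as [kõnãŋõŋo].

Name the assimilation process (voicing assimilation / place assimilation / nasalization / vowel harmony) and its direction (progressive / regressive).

/o/→[õ] /a/→[ã] /o/→[õ].
Each target copies a feature from the following segment, so the direction is regressive.

nasalization, regressive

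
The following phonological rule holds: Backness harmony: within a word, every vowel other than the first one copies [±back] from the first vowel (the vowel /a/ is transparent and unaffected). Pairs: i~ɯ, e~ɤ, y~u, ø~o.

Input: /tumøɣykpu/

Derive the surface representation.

[tumoɣukpu]

/ø/ harmonizes with /u/ ([+back]) → [o]
/y/ harmonizes with /u/ ([+back]) → [u]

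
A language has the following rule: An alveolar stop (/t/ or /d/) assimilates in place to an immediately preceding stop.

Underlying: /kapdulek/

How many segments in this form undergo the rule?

1

/d/ after /p/ (labial) → [b]
1 segment changes.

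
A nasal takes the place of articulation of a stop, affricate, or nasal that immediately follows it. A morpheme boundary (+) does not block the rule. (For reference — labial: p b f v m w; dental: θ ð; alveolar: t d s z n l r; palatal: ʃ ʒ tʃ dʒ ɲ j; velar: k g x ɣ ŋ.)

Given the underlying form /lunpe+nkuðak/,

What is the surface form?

/n/ before /p/ (labial) → [m]
/n/ before /k/ (velar) → [ŋ]

[lumpe+ŋkuðak]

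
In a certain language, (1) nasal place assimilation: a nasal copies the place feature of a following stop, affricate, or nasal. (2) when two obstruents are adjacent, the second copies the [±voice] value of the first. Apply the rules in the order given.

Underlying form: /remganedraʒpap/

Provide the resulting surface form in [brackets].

[reŋganedraʒbap]

Rule 1: /m/ before /g/ (velar) → [ŋ]
After rule 1: reŋganedraʒpap
Rule 2: /p/ after /ʒ/ (voiced) → [b]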